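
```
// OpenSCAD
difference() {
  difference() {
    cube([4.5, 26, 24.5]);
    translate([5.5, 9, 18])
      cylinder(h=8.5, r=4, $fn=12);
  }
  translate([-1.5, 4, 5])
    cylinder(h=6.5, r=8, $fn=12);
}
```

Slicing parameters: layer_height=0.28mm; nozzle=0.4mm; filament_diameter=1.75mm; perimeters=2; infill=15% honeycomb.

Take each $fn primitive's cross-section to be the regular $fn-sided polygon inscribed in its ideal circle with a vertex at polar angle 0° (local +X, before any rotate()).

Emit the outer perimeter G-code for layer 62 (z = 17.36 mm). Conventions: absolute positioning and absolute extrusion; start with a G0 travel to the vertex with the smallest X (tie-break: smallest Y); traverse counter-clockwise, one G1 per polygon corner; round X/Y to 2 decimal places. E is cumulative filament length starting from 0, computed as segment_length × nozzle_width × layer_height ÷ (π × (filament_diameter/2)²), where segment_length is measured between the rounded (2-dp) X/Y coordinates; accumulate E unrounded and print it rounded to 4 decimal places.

G0 X0.00 Y0.00 Z17.36
G1 X4.50 Y0.00 E0.2095
G1 X4.50 Y26.00 E1.4202
G1 X0.00 Y26.00 E1.6297
G1 X0.00 Y0.00 E2.8404

At z = 17.36 mm: the 4.5×26 cube contributes its full rectangle; the cylinder at (5.5, 9) is not intersected at this z (z outside [18, 26.5]); Taking the first minus the rest: none of the subtracted shapes is present at this height, so the 4.5×26 cube is unchanged — 1 connected region; the cylinder at (-1.5, 4) is not intersected at this z (z outside [5, 11.5]); Subtracting the remaining from the first: none of the subtracted shapes is present at this height, so that combined region is unchanged — 1 connected region. The outline is a single polygon with 4 vertices. Extrusion per mm of travel: 0.4 × 0.28 / (π × 0.875²) = 0.046564. Accumulating E over each segment gives final E = 2.8404.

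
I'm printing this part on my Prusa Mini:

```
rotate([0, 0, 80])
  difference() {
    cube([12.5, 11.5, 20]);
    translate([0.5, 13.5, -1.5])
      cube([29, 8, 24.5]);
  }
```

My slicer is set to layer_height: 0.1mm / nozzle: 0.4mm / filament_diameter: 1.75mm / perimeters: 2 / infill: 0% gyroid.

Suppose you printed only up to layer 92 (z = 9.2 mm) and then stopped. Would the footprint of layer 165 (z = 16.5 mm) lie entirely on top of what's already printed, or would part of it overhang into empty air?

entirely on top

Compare the two slices. At z = 9.2: the 12.5×11.5 cube contributes its full rectangle (area 143.75 mm²); the cube at (0.5, 13.5) (footprint 29×8) is included at this height (area 232.00 mm²); After the difference (first − rest): starting from the 12.5×11.5 cube (143.75 mm²), the 29×8 cube at (0.5, 13.5) misses the remaining region (no effect) — area = 143.75 mm²; (rotated 80° about Z; rotation is an isometry so areas/perimeters/island counts are preserved). At z = 16.5: the cube is present — its section is the full 12.5×11.5 rectangle (area 143.75 mm²); the cube at (0.5, 13.5) is present — its section is the full 29×8 rectangle (area 232.00 mm²); Subtracting the remaining from the first: starting from the 12.5×11.5 cube (143.75 mm²), the 29×8 cube at (0.5, 13.5) misses the remaining region (no effect) — area = 143.75 mm²; (rotated 80° about Z; rotation is an isometry so areas/perimeters/island counts are preserved). Checking containment: the cross-section at z = 16.5 is a subset of the cross-section at z = 9.2.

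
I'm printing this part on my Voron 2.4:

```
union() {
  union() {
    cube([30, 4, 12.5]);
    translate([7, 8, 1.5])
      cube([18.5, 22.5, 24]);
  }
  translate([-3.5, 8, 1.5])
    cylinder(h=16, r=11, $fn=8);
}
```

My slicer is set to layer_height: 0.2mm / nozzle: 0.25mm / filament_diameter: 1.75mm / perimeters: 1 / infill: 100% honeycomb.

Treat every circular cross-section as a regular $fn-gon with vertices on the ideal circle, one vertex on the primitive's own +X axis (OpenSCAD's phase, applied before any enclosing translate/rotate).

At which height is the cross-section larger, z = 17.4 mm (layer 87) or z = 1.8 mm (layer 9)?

layer 9 (z = 1.8 mm)

Layer 87 (z = 17.4): the cube does not reach this height (z outside [0, 12.5]); the cube at (7, 8) (footprint 18.5×22.5) is included at this height (area 416.25 mm²); Taking the union: only the 18.5×22.5 cube at (7, 8) is present, so the union is just that shape — area = 416.25 mm²; the r=11 cylinder at (-3.5, 8) gives a regular 8-gon of circumradius 11 (constant along its height) (area = (8/2)·11.000²·sin(360°/8) = 342.24 mm²); Combining (union): the regions partially overlap — summed areas 758.49 mm² minus the doubly-counted overlap 0.30 mm² gives 758.19 mm² — area = 758.19 mm². So its area = 758.19 mm². Layer 9 (z = 1.8): the cube (footprint 30×4) is included at this height (area 120.00 mm²); the cube at (7, 8) (footprint 18.5×22.5) is included at this height (area 416.25 mm²); Taking the union: the 2 present regions are separate (no shared area or edge), so areas and boundary lengths simply add and each stays a separate island — area = 536.25 mm²; the r=11 cylinder at (-3.5, 8) gives a regular 8-gon of circumradius 11 (constant along its height) (area = (8/2)·11.000²·sin(360°/8) = 342.24 mm²); Taking the union: the regions partially overlap — summed areas 878.49 mm² minus the doubly-counted overlap 20.31 mm² gives 858.18 mm² — area = 858.18 mm². So its area = 858.18 mm². Layer 9 is larger (858.18 vs 758.19 mm²).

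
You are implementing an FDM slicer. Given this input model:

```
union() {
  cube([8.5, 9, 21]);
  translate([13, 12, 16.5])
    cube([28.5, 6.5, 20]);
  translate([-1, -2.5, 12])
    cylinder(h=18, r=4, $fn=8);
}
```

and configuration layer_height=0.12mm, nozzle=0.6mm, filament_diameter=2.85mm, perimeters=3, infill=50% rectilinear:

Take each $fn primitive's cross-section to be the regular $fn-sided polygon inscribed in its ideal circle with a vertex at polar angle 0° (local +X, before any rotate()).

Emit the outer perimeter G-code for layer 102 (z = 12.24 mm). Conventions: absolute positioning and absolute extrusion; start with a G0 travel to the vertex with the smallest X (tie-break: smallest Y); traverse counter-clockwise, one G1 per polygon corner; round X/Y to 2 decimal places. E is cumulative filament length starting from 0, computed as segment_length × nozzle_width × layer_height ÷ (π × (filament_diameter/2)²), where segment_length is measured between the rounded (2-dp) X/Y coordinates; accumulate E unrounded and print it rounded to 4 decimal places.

G0 X-5.00 Y-2.50 Z12.24
G1 X-3.83 Y-5.33 E0.0346
G1 X-1.00 Y-6.50 E0.0691
G1 X1.83 Y-5.33 E0.1037
G1 X3.00 Y-2.50 E0.1382
G1 X1.96 Y0.00 E0.1688
G1 X8.50 Y0.00 E0.2426
G1 X8.50 Y9.00 E0.3442
G1 X0.00 Y9.00 E0.4401
G1 X0.00 Y1.09 E0.5294
G1 X-1.00 Y1.50 E0.5416
G1 X-3.83 Y0.33 E0.5762
G1 X-5.00 Y-2.50 E0.6107

At z = 12.24 mm: the cube (footprint 8.5×9) is included at this height; the cube at (13, 12) is not intersected at this z (z outside [16.5, 36.5]); the r=4 cylinder at (-1, -2.5) contributes a regular 8-gon of circumradius 4; Combining (union): the regions partially overlap (shared area 1.32 mm²), so overlapping operands fuse into one piece — 1 connected region. The outline is a single polygon with 12 vertices. Extrusion per mm of travel: 0.6 × 0.12 / (π × 1.425²) = 0.011286. Accumulating E over each segment gives final E = 0.6107.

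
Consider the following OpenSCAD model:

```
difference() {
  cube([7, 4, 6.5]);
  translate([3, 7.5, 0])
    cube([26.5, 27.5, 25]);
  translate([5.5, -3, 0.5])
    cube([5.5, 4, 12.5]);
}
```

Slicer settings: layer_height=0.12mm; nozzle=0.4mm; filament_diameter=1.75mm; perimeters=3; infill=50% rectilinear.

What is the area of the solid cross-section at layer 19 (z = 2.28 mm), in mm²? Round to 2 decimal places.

26.50 mm²

At z = 2.28 mm: the cube (footprint 7×4) is included at this height (area 28.00 mm²); the cube at (3, 7.5) is present — its section is the full 26.5×27.5 rectangle (area 728.75 mm²); the cube at (5.5, -3) (footprint 5.5×4) is included at this height (area 22.00 mm²); Taking the first minus the rest: starting from the 7×4 cube (28.00 mm²), the 26.5×27.5 cube at (3, 7.5) misses the remaining region (no effect); the 5.5×4 cube at (5.5, -3) partially overlaps it — only the 1.50 mm² overlap (of its 22.00 mm²) is removed, clipping the outline — area = 26.50 mm². Overall, the cross-section is a single solid region. Net area = 26.50 mm².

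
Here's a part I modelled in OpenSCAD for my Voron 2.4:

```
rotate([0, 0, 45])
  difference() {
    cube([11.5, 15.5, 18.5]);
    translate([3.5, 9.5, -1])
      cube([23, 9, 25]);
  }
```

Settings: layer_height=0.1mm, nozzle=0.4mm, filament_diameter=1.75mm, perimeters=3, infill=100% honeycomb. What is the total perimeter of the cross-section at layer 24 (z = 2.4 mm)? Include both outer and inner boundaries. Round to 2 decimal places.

At z = 2.4 mm: the 11.5×15.5 cube contributes its full rectangle (perimeter 54.00 mm); the cube at (3.5, 9.5) (footprint 23×9) is included at this height (perimeter 64.00 mm); Subtracting the remaining from the first: starting from the 11.5×15.5 cube, the 23×9 cube at (3.5, 9.5) partially overlaps it — only the 48.00 mm² overlap (of its 207.00 mm²) is removed, clipping the outline — boundary = 54.00 mm; (whole slice rotated 45° about Z — lengths, areas and connectivity unchanged). Overall, the cross-section is a single solid region. Total boundary length (outer) = 54.00 mm.

54.00 mm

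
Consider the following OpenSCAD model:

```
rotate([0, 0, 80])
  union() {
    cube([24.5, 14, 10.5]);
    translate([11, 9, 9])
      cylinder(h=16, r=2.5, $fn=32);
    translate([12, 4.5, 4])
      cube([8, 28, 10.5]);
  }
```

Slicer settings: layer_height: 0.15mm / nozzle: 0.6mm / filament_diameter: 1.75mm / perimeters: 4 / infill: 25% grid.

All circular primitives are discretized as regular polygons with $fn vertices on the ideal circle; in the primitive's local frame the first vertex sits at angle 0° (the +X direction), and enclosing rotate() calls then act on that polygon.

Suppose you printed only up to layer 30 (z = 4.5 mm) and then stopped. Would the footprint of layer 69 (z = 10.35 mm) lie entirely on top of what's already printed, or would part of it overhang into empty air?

Compare the two slices. At z = 4.5: the cube is present — its section is the full 24.5×14 rectangle (area 343.00 mm²); the cylinder at (11, 9) is absent (z outside [9, 25]); the cube at (12, 4.5) is present — its section is the full 8×28 rectangle (area 224.00 mm²); Taking the union: the regions partially overlap — summed areas 567.00 mm² minus the doubly-counted overlap 76.00 mm² gives 491.00 mm² — area = 491.00 mm²; (rotated 80° about Z; rotation is an isometry so areas/perimeters/island counts are preserved). At z = 10.35: the 24.5×14 cube contributes its full rectangle (area 343.00 mm²); the r=2.5 cylinder at (11, 9) gives a regular 32-gon of circumradius 2.5 (constant along its height) (area = (32/2)·2.500²·sin(360°/32) = 19.51 mm²); the cube at (12, 4.5) (footprint 8×28) is included at this height (area 224.00 mm²); Taking the union: the regions partially overlap — summed areas 586.51 mm² minus the doubly-counted overlap 95.51 mm² gives 491.00 mm² — area = 491.00 mm²; (whole slice rotated 80° about Z — lengths, areas and connectivity unchanged). Checking containment: the cross-section at z = 10.35 is a subset of the cross-section at z = 4.5.

entirely on top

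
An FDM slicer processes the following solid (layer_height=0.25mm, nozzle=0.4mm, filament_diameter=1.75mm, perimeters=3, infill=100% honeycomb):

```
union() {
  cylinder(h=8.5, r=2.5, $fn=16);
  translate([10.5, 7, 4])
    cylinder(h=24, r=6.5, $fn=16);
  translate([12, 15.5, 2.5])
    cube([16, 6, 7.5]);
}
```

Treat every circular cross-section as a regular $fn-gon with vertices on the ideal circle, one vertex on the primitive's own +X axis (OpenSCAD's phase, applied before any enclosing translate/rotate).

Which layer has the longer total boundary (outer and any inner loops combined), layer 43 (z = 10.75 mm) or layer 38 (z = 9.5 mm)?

layer 38 (z = 9.5 mm)

Layer 43 (z = 10.75): the cylinder is not intersected at this z (z outside [0, 8.5]); the r=6.5 cylinder at (10.5, 7) gives a regular 16-gon of circumradius 6.5 (constant along its height) (perimeter = 2·16·6.500·sin(180°/16) = 40.58 mm); the cube at (12, 15.5) does not reach this height (z outside [2.5, 10]); Taking the union: only the r=6.5 cylinder at (10.5, 7) is present, so the union is just that shape — boundary = 40.58 mm. So its perimeter = 40.58 mm. Layer 38 (z = 9.5): the cylinder does not reach this height (z outside [0, 8.5]); the cylinder at (10.5, 7): section is a regular 16-gon, circumradius r=6.5 (perimeter = 2·16·6.500·sin(180°/16) = 40.58 mm); the cube at (12, 15.5) is present — its section is the full 16×6 rectangle (perimeter 44.00 mm); Taking the union: the 2 present regions are separate (no shared area or edge), so areas and boundary lengths simply add and each stays a separate island — boundary = 84.58 mm. So its perimeter = 84.58 mm. Layer 38 is larger (84.58 vs 40.58 mm).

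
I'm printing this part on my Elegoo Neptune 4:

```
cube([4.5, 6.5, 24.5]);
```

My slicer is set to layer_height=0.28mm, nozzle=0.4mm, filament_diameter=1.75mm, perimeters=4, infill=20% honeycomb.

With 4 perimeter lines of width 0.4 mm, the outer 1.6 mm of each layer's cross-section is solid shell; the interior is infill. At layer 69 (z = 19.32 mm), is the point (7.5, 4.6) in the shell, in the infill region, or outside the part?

outside

At z = 19.32 mm: the cube (footprint 4.5×6.5) is included at this height. Overall, the cross-section is a single solid region. The nearest boundary edge runs (4.50, 0.00)→(4.50, 6.50); distance from the point to it = 3.00 mm. The point is not inside any of the regions above, so it lies outside the cross-section (3.00 mm from the nearest boundary).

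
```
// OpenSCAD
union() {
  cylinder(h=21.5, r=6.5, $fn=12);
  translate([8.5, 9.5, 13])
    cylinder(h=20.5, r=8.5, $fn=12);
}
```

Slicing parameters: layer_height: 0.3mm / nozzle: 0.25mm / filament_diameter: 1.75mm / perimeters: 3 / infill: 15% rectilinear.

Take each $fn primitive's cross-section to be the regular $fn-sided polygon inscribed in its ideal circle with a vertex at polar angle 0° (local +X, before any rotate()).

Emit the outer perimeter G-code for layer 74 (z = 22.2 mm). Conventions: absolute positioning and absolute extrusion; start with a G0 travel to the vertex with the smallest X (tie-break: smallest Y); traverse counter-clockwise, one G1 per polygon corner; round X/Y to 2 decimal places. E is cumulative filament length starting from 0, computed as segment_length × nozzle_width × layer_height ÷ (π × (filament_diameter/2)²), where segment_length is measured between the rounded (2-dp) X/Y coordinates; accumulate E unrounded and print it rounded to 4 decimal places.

At z = 22.2 mm: the cylinder is not intersected at this z (z outside [0, 21.5]); the r=8.5 cylinder at (8.5, 9.5) gives a regular 12-gon of circumradius 8.5 (constant along its height); Merging all regions: only the r=8.5 cylinder at (8.5, 9.5) is present, so the union is just that shape — 1 connected region. The outline is a single polygon with 12 vertices. Extrusion per mm of travel: 0.25 × 0.3 / (π × 0.875²) = 0.031181. Accumulating E over each segment gives final E = 1.6462.

G0 X0.00 Y9.50 Z22.20
G1 X1.14 Y5.25 E0.1372
G1 X4.25 Y2.14 E0.2743
G1 X8.50 Y1.00 E0.4116
G1 X12.75 Y2.14 E0.5488
G1 X15.86 Y5.25 E0.6859
G1 X17.00 Y9.50 E0.8231
G1 X15.86 Y13.75 E0.9603
G1 X12.75 Y16.86 E1.0975
G1 X8.50 Y18.00 E1.2347
G1 X4.25 Y16.86 E1.3719
G1 X1.14 Y13.75 E1.5090
G1 X0.00 Y9.50 E1.6462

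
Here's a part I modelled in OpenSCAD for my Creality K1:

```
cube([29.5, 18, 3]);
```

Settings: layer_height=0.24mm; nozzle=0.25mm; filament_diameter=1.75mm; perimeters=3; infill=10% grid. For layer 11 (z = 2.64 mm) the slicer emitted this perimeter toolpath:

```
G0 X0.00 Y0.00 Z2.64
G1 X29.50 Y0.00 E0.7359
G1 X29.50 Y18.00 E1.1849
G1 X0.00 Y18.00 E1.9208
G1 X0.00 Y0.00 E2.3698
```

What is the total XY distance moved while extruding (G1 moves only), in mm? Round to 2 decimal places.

Sum the Euclidean lengths of each G1 segment: total = 95.00 mm.

95.00 mm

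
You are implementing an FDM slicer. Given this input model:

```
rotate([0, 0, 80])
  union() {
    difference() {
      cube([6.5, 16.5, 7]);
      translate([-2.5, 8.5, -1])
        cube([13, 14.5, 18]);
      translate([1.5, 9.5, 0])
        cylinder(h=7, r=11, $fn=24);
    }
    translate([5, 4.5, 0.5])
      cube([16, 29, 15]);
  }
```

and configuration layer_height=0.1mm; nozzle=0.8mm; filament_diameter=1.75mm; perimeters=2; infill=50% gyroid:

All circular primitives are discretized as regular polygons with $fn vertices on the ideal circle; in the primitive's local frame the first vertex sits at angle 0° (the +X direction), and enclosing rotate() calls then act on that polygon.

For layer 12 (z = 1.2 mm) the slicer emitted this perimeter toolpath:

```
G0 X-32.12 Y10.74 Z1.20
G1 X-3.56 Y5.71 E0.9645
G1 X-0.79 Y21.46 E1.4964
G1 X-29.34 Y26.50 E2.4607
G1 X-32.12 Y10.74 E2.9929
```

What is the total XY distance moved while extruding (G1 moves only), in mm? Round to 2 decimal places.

89.99 mm

Sum the Euclidean lengths of each G1 segment: total = 89.99 mm.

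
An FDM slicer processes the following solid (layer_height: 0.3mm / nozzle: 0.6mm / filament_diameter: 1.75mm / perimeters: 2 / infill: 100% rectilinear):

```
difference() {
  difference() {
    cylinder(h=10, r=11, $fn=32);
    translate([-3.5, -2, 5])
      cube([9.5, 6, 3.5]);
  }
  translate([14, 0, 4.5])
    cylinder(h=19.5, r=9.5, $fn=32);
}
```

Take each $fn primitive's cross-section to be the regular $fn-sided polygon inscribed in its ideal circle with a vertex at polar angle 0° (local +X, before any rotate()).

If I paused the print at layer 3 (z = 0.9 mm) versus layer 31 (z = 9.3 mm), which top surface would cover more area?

Layer 3 (z = 0.9): the r=11 cylinder gives a regular 32-gon of circumradius 11 (constant along its height) (area = (32/2)·11.000²·sin(360°/32) = 377.69 mm²); the cube at (-3.5, -2) is not intersected at this z (z outside [5, 8.5]); Taking the first minus the rest: none of the subtracted shapes is present at this height, so the r=11 cylinder is unchanged — area = 377.69 mm²; the cylinder at (14, 0) does not reach this height (z outside [4.5, 24]); After the difference (first − rest): none of the subtracted shapes is present at this height, so the result so far is unchanged — area = 377.69 mm². So its area = 377.69 mm². Layer 31 (z = 9.3): the cylinder: section is a regular 32-gon, circumradius r=11 (area = (32/2)·11.000²·sin(360°/32) = 377.69 mm²); the cube at (-3.5, -2) does not reach this height (z outside [5, 8.5]); Taking the first minus the rest: none of the subtracted shapes is present at this height, so the r=11 cylinder is unchanged — area = 377.69 mm²; the r=9.5 cylinder at (14, 0) gives a regular 32-gon of circumradius 9.5 (constant along its height) (area = (32/2)·9.500²·sin(360°/32) = 281.71 mm²); Taking the first minus the rest: starting from that combined region (377.69 mm²), the r=9.5 cylinder at (14, 0) partially overlaps it — only the 65.88 mm² overlap (of its 281.71 mm²) is removed, clipping the outline — area = 311.82 mm². So its area = 311.82 mm². Layer 3 is larger (377.69 vs 311.82 mm²).

layer 3 (z = 0.9 mm)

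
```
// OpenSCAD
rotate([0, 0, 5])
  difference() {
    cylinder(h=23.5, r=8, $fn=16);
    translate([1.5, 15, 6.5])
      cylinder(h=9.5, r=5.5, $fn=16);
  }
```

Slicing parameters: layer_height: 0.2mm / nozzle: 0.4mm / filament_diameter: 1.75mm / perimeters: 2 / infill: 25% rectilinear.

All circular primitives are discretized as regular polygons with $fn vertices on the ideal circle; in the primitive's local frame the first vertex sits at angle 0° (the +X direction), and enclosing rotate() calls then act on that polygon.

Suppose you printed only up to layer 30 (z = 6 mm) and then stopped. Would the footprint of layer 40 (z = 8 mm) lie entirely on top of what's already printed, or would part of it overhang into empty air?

Compare the two slices. At z = 6: the r=8 cylinder contributes a regular 16-gon of circumradius 8 (area = (16/2)·8.000²·sin(360°/16) = 195.93 mm²); the cylinder at (1.5, 15) does not reach this height (z outside [6.5, 16]); Subtracting the remaining from the first: none of the subtracted shapes is present at this height, so the r=8 cylinder is unchanged — area = 195.93 mm²; (whole slice rotated 5° about Z — lengths, areas and connectivity unchanged). At z = 8: the cylinder: section is a regular 16-gon, circumradius r=8 (area = (16/2)·8.000²·sin(360°/16) = 195.93 mm²); the r=5.5 cylinder at (1.5, 15) gives a regular 16-gon of circumradius 5.5 (constant along its height) (area = (16/2)·5.500²·sin(360°/16) = 92.61 mm²); Taking the first minus the rest: starting from the r=8 cylinder (195.93 mm²), the r=5.5 cylinder at (1.5, 15) misses the remaining region (no effect) — area = 195.93 mm²; (whole slice rotated 5° about Z — lengths, areas and connectivity unchanged). Checking containment: the cross-section at z = 8 is a subset of the cross-section at z = 6.

entirely on top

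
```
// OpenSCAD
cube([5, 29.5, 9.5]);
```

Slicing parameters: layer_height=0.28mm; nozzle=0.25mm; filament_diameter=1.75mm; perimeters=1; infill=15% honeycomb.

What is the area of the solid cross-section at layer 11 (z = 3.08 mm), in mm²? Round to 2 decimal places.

147.50 mm²

At z = 3.08 mm: the cube (footprint 5×29.5) is included at this height (area 147.50 mm²). Overall, the cross-section is a single solid region. Net area = 147.50 mm².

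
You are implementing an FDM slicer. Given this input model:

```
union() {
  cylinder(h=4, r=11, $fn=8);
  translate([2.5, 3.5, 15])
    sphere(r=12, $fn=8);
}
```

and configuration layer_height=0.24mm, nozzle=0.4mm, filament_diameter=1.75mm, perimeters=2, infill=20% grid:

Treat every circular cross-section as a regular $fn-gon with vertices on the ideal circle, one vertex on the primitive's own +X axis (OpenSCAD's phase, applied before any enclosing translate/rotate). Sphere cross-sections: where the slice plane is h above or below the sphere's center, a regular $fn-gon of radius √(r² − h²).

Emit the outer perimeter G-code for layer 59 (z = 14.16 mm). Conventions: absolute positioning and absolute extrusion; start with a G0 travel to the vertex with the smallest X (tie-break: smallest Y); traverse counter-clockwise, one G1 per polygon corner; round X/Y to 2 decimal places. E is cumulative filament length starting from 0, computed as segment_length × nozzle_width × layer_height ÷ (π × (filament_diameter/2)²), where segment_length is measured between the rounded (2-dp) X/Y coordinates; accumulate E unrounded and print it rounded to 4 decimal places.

G0 X-9.47 Y3.50 Z14.16
G1 X-5.96 Y-4.96 E0.3656
G1 X2.50 Y-8.47 E0.7311
G1 X10.96 Y-4.96 E1.0967
G1 X14.47 Y3.50 E1.4623
G1 X10.96 Y11.96 E1.8278
G1 X2.50 Y15.47 E2.1934
G1 X-5.96 Y11.96 E2.5590
G1 X-9.47 Y3.50 E2.9245

At z = 14.16 mm: the cylinder is not intersected at this z (z outside [0, 4]); the sphere at (2.5, 3.5): section is a regular 8-gon, circumradius = √(r²−h²) = √(12²−0.84²) = 11.971; Taking the union: only the r=12 sphere at (2.5, 3.5) is present, so the union is just that shape — 1 connected region. The outline is a single polygon with 8 vertices. Extrusion per mm of travel: 0.4 × 0.24 / (π × 0.875²) = 0.039912. Accumulating E over each segment gives final E = 2.9245.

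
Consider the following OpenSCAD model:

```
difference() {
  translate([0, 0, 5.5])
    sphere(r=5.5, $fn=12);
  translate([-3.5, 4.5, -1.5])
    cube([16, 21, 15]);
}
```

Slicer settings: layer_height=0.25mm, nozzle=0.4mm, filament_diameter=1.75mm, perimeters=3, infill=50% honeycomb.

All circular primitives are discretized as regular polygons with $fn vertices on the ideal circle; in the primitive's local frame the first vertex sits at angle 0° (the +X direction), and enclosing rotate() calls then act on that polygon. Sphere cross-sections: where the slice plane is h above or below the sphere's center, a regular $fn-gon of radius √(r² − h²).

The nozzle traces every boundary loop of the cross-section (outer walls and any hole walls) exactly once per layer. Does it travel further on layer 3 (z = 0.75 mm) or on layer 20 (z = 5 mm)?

Layer 3 (z = 0.75): the r=5.5 sphere contributes a regular 12-gon of circumradius √(5.5²−4.75²) = 2.773 (perimeter = 2·12·2.773·sin(180°/12) = 17.22 mm); the cube at (-3.5, 4.5) (footprint 16×21) is included at this height (perimeter 74.00 mm); Subtracting the remaining from the first: starting from the r=5.5 sphere, the 16×21 cube at (-3.5, 4.5) misses the remaining region (no effect) — boundary = 17.22 mm. So its perimeter = 17.22 mm. Layer 20 (z = 5): the r=5.5 sphere slices to a regular 12-gon of circumradius 5.477 (√(r²−h²) with h=0.5 from center) (perimeter = 2·12·5.477·sin(180°/12) = 34.02 mm); the cube at (-3.5, 4.5) (footprint 16×21) is included at this height (perimeter 74.00 mm); Taking the first minus the rest: starting from the r=5.5 sphere, the 16×21 cube at (-3.5, 4.5) partially overlaps it — only the 3.40 mm² overlap (of its 336.00 mm²) is removed, clipping the outline — boundary = 33.63 mm. So its perimeter = 33.63 mm. Layer 20 is larger (33.63 vs 17.22 mm).

layer 20 (z = 5 mm)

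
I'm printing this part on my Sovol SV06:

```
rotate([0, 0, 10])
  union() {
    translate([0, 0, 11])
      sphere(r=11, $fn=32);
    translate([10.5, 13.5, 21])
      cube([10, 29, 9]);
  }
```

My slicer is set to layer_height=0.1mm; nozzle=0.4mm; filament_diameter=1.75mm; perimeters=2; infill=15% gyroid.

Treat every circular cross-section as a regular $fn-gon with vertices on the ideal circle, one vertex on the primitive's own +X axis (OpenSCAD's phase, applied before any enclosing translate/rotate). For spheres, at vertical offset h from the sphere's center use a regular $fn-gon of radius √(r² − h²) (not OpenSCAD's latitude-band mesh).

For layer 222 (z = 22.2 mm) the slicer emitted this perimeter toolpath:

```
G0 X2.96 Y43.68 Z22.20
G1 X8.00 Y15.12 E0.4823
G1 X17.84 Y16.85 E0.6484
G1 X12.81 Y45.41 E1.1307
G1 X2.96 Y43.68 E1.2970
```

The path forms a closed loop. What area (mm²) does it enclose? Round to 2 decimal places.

289.88 mm²

Apply the shoelace formula to the sequence of (X, Y) vertices; enclosed area = 289.88 mm².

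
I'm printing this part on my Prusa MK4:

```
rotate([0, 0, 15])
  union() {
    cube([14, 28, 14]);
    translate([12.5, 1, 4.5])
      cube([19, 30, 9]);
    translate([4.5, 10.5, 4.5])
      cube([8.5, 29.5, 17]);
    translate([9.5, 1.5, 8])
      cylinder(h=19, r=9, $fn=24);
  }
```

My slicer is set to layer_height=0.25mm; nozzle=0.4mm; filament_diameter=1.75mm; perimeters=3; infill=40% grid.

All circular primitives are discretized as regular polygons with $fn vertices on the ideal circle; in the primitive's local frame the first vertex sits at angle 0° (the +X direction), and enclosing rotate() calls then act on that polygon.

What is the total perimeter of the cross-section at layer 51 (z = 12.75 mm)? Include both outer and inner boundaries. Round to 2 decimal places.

At z = 12.75 mm: the 14×28 cube contributes its full rectangle (perimeter 84.00 mm); the 19×30 cube at (12.5, 1) contributes its full rectangle (perimeter 98.00 mm); the cube at (4.5, 10.5) (footprint 8.5×29.5) is included at this height (perimeter 76.00 mm); the r=9 cylinder at (9.5, 1.5) gives a regular 24-gon of circumradius 9 (constant along its height) (perimeter = 2·24·9.000·sin(180°/24) = 56.39 mm); Taking the union: the regions partially overlap (shared area 338.87 mm²), so the edge portions inside another operand are dropped and the merged outline is re-measured after clipping — boundary = 150.44 mm; (rotated 15° about Z; rotation is an isometry so areas/perimeters/island counts are preserved). Overall, the cross-section is a single solid region. Total boundary length (outer) = 150.44 mm.

150.44 mm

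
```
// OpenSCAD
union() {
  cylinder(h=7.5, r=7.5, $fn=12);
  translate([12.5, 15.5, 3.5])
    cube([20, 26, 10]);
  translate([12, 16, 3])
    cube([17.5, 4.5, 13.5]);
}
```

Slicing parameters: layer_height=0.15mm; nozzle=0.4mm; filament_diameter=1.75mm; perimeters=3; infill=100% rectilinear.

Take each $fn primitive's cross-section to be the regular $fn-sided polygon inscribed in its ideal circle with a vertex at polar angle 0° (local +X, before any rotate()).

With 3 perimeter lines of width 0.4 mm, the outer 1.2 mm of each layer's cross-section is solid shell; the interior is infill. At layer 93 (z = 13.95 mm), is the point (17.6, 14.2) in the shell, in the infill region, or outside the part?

At z = 13.95 mm: the cylinder is absent (z outside [0, 7.5]); the cube at (12.5, 15.5) does not reach this height (z outside [3.5, 13.5]); the cube at (12, 16) (footprint 17.5×4.5) is included at this height; Merging all regions: only the 17.5×4.5 cube at (12, 16) is present, so the union is just that shape — 1 connected region. Overall, the cross-section is a single solid region. The nearest boundary edge runs (12.00, 16.00)→(29.50, 16.00); distance from the point to it = 1.80 mm. The point is not inside any of the regions above, so it lies outside the cross-section (1.80 mm from the nearest boundary).

outside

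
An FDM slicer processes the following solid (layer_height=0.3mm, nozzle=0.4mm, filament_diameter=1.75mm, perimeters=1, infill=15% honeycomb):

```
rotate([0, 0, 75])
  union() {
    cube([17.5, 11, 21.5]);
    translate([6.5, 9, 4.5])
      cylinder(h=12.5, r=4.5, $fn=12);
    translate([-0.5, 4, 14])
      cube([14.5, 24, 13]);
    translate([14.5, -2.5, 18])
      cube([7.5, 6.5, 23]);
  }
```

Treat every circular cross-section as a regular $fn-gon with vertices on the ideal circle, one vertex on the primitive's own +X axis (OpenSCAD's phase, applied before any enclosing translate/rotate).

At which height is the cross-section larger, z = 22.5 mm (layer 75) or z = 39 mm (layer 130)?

layer 75 (z = 22.5 mm)

Layer 75 (z = 22.5): the cube is absent (z outside [0, 21.5]); the cylinder at (6.5, 9) is absent (z outside [4.5, 17]); the cube at (-0.5, 4) is present — its section is the full 14.5×24 rectangle (area 348.00 mm²); the cube at (14.5, -2.5) (footprint 7.5×6.5) is included at this height (area 48.75 mm²); Merging all regions: the 2 present regions are separate (no shared area or edge), so areas and boundary lengths simply add and each stays a separate island — area = 396.75 mm²; (whole slice rotated 75° about Z — lengths, areas and connectivity unchanged). So its area = 396.75 mm². Layer 130 (z = 39): the cube is absent (z outside [0, 21.5]); the cylinder at (6.5, 9) is absent (z outside [4.5, 17]); the cube at (-0.5, 4) is absent (z outside [14, 27]); the cube at (14.5, -2.5) is present — its section is the full 7.5×6.5 rectangle (area 48.75 mm²); Merging all regions: only the 7.5×6.5 cube at (14.5, -2.5) is present, so the union is just that shape — area = 48.75 mm²; (rotated 75° about Z; rotation is an isometry so areas/perimeters/island counts are preserved). So its area = 48.75 mm². Layer 75 is larger (396.75 vs 48.75 mm²).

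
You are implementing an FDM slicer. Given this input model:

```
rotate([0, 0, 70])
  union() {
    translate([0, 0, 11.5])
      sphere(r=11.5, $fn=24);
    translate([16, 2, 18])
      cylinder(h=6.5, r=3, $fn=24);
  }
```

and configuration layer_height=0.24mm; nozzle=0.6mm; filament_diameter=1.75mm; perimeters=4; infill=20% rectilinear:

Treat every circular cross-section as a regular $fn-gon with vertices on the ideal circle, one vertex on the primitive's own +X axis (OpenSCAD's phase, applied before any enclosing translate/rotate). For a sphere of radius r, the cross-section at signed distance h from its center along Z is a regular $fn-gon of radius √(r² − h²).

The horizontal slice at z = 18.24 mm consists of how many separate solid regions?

At z = 18.24 mm: the r=11.5 sphere slices to a regular 24-gon of circumradius 9.318 (√(r²−h²) with h=6.74 from center); the r=3 cylinder at (16, 2) contributes a regular 24-gon of circumradius 3; Merging all regions: the 2 present regions are separate (no shared area or edge), so areas and boundary lengths simply add and each stays a separate island — 2 connected regions; (whole slice rotated 70° about Z — lengths, areas and connectivity unchanged). The result has 2 disconnected regions.

2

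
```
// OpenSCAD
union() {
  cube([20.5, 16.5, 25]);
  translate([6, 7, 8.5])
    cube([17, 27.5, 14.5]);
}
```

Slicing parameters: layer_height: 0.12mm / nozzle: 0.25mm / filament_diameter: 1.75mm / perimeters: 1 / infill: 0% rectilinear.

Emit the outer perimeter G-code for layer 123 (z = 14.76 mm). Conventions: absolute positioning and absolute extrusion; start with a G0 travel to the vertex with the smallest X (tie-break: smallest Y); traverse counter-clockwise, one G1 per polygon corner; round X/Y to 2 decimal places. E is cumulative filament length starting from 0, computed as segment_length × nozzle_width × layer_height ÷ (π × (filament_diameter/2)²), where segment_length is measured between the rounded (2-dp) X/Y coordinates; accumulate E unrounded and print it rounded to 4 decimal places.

G0 X0.00 Y0.00 Z14.76
G1 X20.50 Y0.00 E0.2557
G1 X20.50 Y7.00 E0.3430
G1 X23.00 Y7.00 E0.3742
G1 X23.00 Y34.50 E0.7172
G1 X6.00 Y34.50 E0.9292
G1 X6.00 Y16.50 E1.1537
G1 X0.00 Y16.50 E1.2285
G1 X0.00 Y0.00 E1.4343

At z = 14.76 mm: the 20.5×16.5 cube contributes its full rectangle; the cube at (6, 7) (footprint 17×27.5) is included at this height; Combining (union): the regions partially overlap (shared area 137.75 mm²), so overlapping operands fuse into one piece — 1 connected region. The outline is a single polygon with 8 vertices. Extrusion per mm of travel: 0.25 × 0.12 / (π × 0.875²) = 0.012473. Accumulating E over each segment gives final E = 1.4343.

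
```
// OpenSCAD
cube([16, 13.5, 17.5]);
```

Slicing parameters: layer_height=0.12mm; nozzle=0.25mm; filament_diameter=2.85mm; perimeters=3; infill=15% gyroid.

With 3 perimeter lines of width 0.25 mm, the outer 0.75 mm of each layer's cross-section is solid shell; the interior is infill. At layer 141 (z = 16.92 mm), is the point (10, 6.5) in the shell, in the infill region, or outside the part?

At z = 16.92 mm: the cube (footprint 16×13.5) is included at this height. Overall, the cross-section is a single solid region. The nearest boundary edge runs (16.00, 0.00)→(16.00, 13.50); distance from the point to it = 6.00 mm. The point is inside the cross-section and 6.00 mm from the nearest boundary — more than the 0.75 mm shell width (3 × 0.25), so it's in the infill interior.

infill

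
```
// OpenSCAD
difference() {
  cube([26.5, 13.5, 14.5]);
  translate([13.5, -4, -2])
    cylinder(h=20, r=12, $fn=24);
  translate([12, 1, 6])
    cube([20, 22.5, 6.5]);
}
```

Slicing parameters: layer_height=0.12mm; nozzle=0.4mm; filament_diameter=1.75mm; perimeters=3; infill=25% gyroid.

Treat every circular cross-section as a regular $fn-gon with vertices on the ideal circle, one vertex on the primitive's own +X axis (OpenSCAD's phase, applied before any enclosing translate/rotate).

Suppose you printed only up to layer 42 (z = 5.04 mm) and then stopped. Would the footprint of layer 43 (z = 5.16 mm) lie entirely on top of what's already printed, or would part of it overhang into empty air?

entirely on top

Compare the two slices. At z = 5.04: the cube (footprint 26.5×13.5) is included at this height (area 357.75 mm²); the r=12 cylinder at (13.5, -4) contributes a regular 24-gon of circumradius 12 (area = (24/2)·12.000²·sin(360°/24) = 447.24 mm²); the cube at (12, 1) is absent (z outside [6, 12.5]); Taking the first minus the rest: starting from the 26.5×13.5 cube (357.75 mm²), the r=12 cylinder at (13.5, -4) partially overlaps it — only the 129.95 mm² overlap (of its 447.24 mm²) is removed, clipping the outline — area = 227.80 mm². At z = 5.16: the cube (footprint 26.5×13.5) is included at this height (area 357.75 mm²); the cylinder at (13.5, -4): section is a regular 24-gon, circumradius r=12 (area = (24/2)·12.000²·sin(360°/24) = 447.24 mm²); the cube at (12, 1) is not intersected at this z (z outside [6, 12.5]); Subtracting the remaining from the first: starting from the 26.5×13.5 cube (357.75 mm²), the r=12 cylinder at (13.5, -4) partially overlaps it — only the 129.95 mm² overlap (of its 447.24 mm²) is removed, clipping the outline — area = 227.80 mm². Checking containment: the cross-section at z = 5.16 is a subset of the cross-section at z = 5.04.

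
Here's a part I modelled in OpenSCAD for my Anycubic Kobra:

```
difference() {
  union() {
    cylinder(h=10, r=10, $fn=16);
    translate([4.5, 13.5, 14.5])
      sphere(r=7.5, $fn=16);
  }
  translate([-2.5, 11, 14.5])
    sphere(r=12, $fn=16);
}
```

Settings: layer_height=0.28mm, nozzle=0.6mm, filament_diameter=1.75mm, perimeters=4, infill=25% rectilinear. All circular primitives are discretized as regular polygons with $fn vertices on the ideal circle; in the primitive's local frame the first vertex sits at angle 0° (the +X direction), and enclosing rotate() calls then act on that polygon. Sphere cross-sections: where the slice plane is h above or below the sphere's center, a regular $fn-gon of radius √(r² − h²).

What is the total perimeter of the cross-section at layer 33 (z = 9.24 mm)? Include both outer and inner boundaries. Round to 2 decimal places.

84.05 mm

At z = 9.24 mm: the cylinder: section is a regular 16-gon, circumradius r=10 (perimeter = 2·16·10.000·sin(180°/16) = 62.43 mm); the r=7.5 sphere at (4.5, 13.5) contributes a regular 16-gon of circumradius √(7.5²−5.26²) = 5.346 (perimeter = 2·16·5.346·sin(180°/16) = 33.38 mm); Taking the union: the regions partially overlap (shared area 3.02 mm²), so the edge portions inside another operand are dropped and the merged outline is re-measured after clipping — boundary = 85.73 mm; the r=12 sphere at (-2.5, 11) contributes a regular 16-gon of circumradius √(12²−5.26²) = 10.786 (perimeter = 2·16·10.786·sin(180°/16) = 67.33 mm); After the difference (first − rest): starting from that combined region, the r=12 sphere at (-2.5, 11) partially overlaps it — only the 180.79 mm² overlap (of its 356.15 mm²) is removed, clipping the outline — boundary = 84.05 mm. Overall, the cross-section has 2 separate islands. Total boundary length (outer) = 84.05 mm.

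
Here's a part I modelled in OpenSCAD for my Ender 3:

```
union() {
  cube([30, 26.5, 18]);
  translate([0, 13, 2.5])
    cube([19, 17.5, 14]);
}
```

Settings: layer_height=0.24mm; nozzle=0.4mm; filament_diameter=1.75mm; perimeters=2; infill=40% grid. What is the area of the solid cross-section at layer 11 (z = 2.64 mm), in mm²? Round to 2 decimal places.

At z = 2.64 mm: the cube is present — its section is the full 30×26.5 rectangle (area 795.00 mm²); the cube at (0, 13) (footprint 19×17.5) is included at this height (area 332.50 mm²); Merging all regions: the regions partially overlap — summed areas 1127.50 mm² minus the doubly-counted overlap 256.50 mm² gives 871.00 mm² — area = 871.00 mm². Overall, the cross-section is a single solid region. Net area = 871.00 mm².

871.00 mm²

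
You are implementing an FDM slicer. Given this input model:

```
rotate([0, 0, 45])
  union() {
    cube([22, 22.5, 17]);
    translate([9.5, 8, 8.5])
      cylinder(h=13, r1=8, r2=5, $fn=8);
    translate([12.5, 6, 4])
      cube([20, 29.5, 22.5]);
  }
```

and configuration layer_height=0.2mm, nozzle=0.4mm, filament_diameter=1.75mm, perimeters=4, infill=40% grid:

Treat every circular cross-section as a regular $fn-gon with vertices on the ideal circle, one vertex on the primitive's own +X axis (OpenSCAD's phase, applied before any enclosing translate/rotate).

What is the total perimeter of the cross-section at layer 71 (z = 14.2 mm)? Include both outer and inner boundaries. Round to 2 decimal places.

At z = 14.2 mm: the 22×22.5 cube contributes its full rectangle (perimeter 89.00 mm); the cone at (9.5, 8) (r1=8→r2=5) has section circumradius 6.685 here — a regular 8-gon (perimeter = 2·8·6.685·sin(180°/8) = 40.93 mm); the cube at (12.5, 6) (footprint 20×29.5) is included at this height (perimeter 99.00 mm); Merging all regions: the regions partially overlap (shared area 283.14 mm²), so the edge portions inside another operand are dropped and the merged outline is re-measured after clipping — boundary = 136.00 mm; (rotated 45° about Z; rotation is an isometry so areas/perimeters/island counts are preserved). Overall, the cross-section is a single solid region. Total boundary length (outer) = 136.00 mm.

136.00 mm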